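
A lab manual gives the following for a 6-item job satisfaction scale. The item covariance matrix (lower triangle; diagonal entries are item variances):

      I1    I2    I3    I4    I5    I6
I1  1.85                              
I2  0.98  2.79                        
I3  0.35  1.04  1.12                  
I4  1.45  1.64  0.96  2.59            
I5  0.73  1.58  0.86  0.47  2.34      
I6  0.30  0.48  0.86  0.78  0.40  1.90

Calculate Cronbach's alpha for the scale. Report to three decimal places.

α = 0.806

Σσᵢ² = 1.85 + 2.79 + 1.12 + 2.59 + 2.34 + 1.90 = 12.59
Sum of the distinct covariances = 12.88
Var(T) = 12.59 + 2 × 12.88 = 38.35
α = (k/(k−1))·(1 − Σσᵢ²/Var(T)) = (6/5)·(1 − 12.59/38.35) = 0.806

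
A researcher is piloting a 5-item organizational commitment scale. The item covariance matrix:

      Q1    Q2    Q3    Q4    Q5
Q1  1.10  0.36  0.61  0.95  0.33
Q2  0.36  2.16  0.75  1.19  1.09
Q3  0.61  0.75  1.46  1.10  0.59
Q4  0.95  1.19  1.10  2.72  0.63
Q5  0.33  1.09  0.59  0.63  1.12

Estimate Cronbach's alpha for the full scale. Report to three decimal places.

α = 0.800

sum of item variances = 1.10 + 2.16 + 1.46 + 2.72 + 1.12 = 8.56
Sum of off-diagonal covariances = 7.60
σ²_T = 8.56 + 2 × 7.60 = 23.76
α = (k/(k−1))·(1 − sum of item variances/σ²_T) = (5/4)·(1 − 8.56/23.76) = 0.800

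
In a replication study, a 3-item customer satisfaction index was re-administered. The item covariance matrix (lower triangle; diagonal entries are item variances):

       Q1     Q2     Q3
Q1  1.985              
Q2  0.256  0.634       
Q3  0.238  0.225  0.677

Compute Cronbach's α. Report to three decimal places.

ΣVar(i) = 1.985 + 0.634 + 0.677 = 3.296
Sum of off-diagonal covariances = 0.719
σ²_total = 3.296 + 2 × 0.719 = 4.734
α = (k/(k−1))·(1 − ΣVar(i)/σ²_total) = (3/2)·(1 − 3.296/4.734) = 0.456

α = 0.456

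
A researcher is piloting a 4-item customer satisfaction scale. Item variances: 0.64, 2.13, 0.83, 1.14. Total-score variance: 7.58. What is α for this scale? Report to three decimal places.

sum of item variances = 0.64 + 2.13 + 0.83 + 1.14 = 4.74
α = (k/(k−1))·(1 − sum of item variances/σ²_T) = (4/3)·(1 − 4.74/7.58) = 0.500

α = 0.500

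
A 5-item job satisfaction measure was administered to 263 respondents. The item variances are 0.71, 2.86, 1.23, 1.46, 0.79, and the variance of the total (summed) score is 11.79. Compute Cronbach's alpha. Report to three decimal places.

α = 0.503

Σσ²ᵢ = 0.71 + 2.86 + 1.23 + 1.46 + 0.79 = 7.05
α = (k/(k−1))·(1 − Σσ²ᵢ/total variance) = (5/4)·(1 − 7.05/11.79) = 0.503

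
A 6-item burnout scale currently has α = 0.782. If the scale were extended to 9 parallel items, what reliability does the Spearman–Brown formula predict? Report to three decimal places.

Length factor m = 9/6 = 1.5000
α' = m·α / (1 + (m−1)·α)
   = 9/6 × 0.782 / (1 + (9/6 − 1) × 0.782)
   = 1.1730 / 1.3910 = 0.843

predicted reliability = 0.843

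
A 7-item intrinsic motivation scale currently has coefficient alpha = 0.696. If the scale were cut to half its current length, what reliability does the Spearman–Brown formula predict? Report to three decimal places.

Length factor m = 1/2
α' = m·α / (1 − (1−m)·α)
   = 1/2 × 0.696 / (1 − (1 − 1/2) × 0.696)
   = 0.3480 / 0.6520 = 0.534

predicted reliability = 0.534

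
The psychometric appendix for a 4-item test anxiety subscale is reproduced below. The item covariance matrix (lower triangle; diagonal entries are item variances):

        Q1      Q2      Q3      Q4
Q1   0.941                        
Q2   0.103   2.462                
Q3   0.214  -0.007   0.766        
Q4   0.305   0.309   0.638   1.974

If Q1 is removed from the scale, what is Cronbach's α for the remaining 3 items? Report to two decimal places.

Remaining items: Q2, Q3, Q4 (k = 3).
Σσᵢ² = 2.462 + 0.766 + 1.974 = 5.202
Var(T) = 5.202 + 2 × 0.940 = 7.082
α (item deleted) = (3/2)·(1 − 5.202/7.082) = 0.40

α = 0.40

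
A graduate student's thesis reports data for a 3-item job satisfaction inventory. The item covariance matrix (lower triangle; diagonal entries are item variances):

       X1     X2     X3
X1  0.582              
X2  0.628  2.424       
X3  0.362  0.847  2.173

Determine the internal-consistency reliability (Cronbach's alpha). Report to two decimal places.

sum of item variances = 0.582 + 2.424 + 2.173 = 5.179
Sum of off-diagonal covariances = 1.837
σ²_T = 5.179 + 2 × 1.837 = 8.853
α = (k/(k−1))·(1 − sum of item variances/σ²_T) = (3/2)·(1 − 5.179/8.853) = 0.62

α = 0.62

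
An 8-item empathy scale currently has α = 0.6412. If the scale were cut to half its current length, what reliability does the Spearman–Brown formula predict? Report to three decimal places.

Length factor m = 1/2
α' = m·α / (1 − (1−m)·α)
   = 1/2 × 0.6412 / (1 − (1 − 1/2) × 0.6412)
   = 0.3206 / 0.6794 = 0.472

predicted reliability = 0.472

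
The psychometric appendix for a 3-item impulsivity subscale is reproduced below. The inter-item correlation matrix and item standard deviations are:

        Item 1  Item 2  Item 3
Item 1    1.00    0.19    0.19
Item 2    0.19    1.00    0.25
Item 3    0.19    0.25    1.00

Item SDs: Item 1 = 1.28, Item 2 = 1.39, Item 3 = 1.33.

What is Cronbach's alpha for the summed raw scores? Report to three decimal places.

Σσ²ᵢ = 1.28² + 1.39² + 1.33² = 5.3394
Covariances σ_ij = r_ij · s_i · s_j:
  σ(Item 1,Item 2) = 0.19 × 1.28 × 1.39 = 0.3380
  σ(Item 1,Item 3) = 0.19 × 1.28 × 1.33 = 0.3235
  σ(Item 2,Item 3) = 0.25 × 1.39 × 1.33 = 0.4622
σ²_T = Σσ²ᵢ + 2·Σσ_ij = 5.3394 + 2 × 1.1237 = 7.5868
α = (3/2)·(1 − 5.3394/7.5868) = 0.444

Cronbach's alpha = 0.444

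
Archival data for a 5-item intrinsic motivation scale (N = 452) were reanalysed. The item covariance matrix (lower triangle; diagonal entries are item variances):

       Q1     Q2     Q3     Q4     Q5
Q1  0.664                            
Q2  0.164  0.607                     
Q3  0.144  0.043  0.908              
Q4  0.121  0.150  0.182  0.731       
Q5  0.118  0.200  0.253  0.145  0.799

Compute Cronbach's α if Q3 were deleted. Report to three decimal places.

Cronbach's α = 0.521

Remaining items: Q1, Q2, Q4, Q5 (k = 4).
Σσᵢ² = 0.664 + 0.607 + 0.731 + 0.799 = 2.801
σ²_T = 2.801 + 2 × 0.898 = 4.597
α (item deleted) = (4/3)·(1 − 2.801/4.597) = 0.521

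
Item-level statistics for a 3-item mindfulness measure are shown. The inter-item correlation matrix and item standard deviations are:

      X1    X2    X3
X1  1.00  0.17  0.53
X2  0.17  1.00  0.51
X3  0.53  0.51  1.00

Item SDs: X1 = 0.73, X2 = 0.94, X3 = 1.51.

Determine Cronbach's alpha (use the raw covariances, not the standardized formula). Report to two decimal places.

Σσ²ᵢ = 0.73² + 0.94² + 1.51² = 3.6966
Covariances σ_ij = r_ij · s_i · s_j:
  σ(X1,X2) = 0.17 × 0.73 × 0.94 = 0.1167
  σ(X1,X3) = 0.53 × 0.73 × 1.51 = 0.5842
  σ(X2,X3) = 0.51 × 0.94 × 1.51 = 0.7239
σ²_T = Σσ²ᵢ + 2·Σσ_ij = 3.6966 + 2 × 1.4248 = 6.5462
α = (3/2)·(1 − 3.6966/6.5462) = 0.65

Cronbach's alpha = 0.65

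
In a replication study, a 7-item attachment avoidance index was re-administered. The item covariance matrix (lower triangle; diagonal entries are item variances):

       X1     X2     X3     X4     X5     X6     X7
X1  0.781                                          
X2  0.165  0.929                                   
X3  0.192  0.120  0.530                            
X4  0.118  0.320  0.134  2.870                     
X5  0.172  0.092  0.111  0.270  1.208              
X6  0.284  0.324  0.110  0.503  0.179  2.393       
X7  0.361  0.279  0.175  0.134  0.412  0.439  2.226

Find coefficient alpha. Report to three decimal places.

ΣVar(i) = 0.781 + 0.929 + 0.530 + 2.870 + 1.208 + 2.393 + 2.226 = 10.937
Sum of off-diagonal covariances = 4.894
total variance = 10.937 + 2 × 4.894 = 20.725
α = (k/(k−1))·(1 − ΣVar(i)/total variance) = (7/6)·(1 − 10.937/20.725) = 0.551

α = 0.551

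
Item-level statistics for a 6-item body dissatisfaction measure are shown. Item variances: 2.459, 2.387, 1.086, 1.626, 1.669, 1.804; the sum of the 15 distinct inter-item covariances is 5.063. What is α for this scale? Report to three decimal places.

sum of item variances = 2.459 + 2.387 + 1.086 + 1.626 + 1.669 + 1.804 = 11.031
Sum of distinct covariances = 5.063
total variance = sum of item variances + 2·Σcov = 11.031 + 2 × 5.063 = 21.157
α = (6/5)·(1 − 11.031/21.157) = 0.574

α = 0.574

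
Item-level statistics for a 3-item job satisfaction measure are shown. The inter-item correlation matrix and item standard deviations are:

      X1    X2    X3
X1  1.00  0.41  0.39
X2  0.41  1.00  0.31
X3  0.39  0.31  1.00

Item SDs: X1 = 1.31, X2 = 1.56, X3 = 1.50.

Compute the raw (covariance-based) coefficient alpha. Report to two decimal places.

Σσ²ᵢ = 1.31² + 1.56² + 1.50² = 6.3997
Covariances σ_ij = r_ij · s_i · s_j:
  σ(X1,X2) = 0.41 × 1.31 × 1.56 = 0.8379
  σ(X1,X3) = 0.39 × 1.31 × 1.50 = 0.7664
  σ(X2,X3) = 0.31 × 1.56 × 1.50 = 0.7254
σ²_T = Σσ²ᵢ + 2·Σσ_ij = 6.3997 + 2 × 2.3297 = 11.0591
α = (3/2)·(1 − 6.3997/11.0591) = 0.63

coefficient alpha = 0.63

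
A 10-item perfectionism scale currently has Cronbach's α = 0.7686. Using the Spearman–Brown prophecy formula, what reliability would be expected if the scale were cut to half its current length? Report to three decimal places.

Length factor m = 1/2
α' = m·α / (1 − (1−m)·α)
   = 1/2 × 0.7686 / (1 − (1 − 1/2) × 0.7686)
   = 0.3843 / 0.6157 = 0.624

predicted reliability = 0.624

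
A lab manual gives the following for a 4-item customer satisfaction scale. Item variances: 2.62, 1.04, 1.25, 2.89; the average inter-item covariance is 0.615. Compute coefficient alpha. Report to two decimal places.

α = 0.65

Σσᵢ² = 2.62 + 1.04 + 1.25 + 2.89 = 7.80
Sum of the 6 distinct covariances = 6 × 0.615 = 3.690
total variance = Σσᵢ² + 2·Σcov = 7.80 + 2 × 3.690 = 15.180
α = (4/3)·(1 − 7.80/15.180) = 0.65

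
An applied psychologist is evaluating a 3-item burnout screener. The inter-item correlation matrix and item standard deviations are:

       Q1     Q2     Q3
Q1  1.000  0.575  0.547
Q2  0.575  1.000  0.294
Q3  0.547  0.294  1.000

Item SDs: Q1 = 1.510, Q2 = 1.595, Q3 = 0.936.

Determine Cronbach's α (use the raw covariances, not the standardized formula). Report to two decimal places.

Σσ²ᵢ = 1.510² + 1.595² + 0.936² = 5.7002
Covariances σ_ij = r_ij · s_i · s_j:
  σ(Q1,Q2) = 0.575 × 1.510 × 1.595 = 1.3849
  σ(Q1,Q3) = 0.547 × 1.510 × 0.936 = 0.7731
  σ(Q2,Q3) = 0.294 × 1.595 × 0.936 = 0.4389
σ²_T = Σσ²ᵢ + 2·Σσ_ij = 5.7002 + 2 × 2.5969 = 10.8940
α = (3/2)·(1 − 5.7002/10.8940) = 0.72

α = 0.72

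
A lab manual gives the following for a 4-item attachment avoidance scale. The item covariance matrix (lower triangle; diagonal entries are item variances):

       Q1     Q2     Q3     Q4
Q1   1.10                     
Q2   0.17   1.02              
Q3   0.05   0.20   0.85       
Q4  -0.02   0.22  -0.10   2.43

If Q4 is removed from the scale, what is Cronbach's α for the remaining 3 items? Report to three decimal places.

Cronbach's α = 0.331

Remaining items: Q1, Q2, Q3 (k = 3).
Σσᵢ² = 1.10 + 1.02 + 0.85 = 2.97
total variance = 2.97 + 2 × 0.42 = 3.81
α (item deleted) = (3/2)·(1 − 2.97/3.81) = 0.331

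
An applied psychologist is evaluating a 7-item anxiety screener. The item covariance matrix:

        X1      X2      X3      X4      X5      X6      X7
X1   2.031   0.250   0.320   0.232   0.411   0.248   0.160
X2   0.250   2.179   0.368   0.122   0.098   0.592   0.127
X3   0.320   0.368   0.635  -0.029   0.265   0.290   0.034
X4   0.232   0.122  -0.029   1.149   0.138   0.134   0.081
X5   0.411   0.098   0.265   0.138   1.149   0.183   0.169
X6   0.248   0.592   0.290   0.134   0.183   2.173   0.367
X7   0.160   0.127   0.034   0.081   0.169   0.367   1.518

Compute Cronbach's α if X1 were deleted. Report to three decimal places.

α = 0.480

Remaining items: X2, X3, X4, X5, X6, X7 (k = 6).
Σσ²ᵢ = 2.179 + 0.635 + 1.149 + 1.149 + 2.173 + 1.518 = 8.803
total variance = 8.803 + 2 × 2.939 = 14.681
α (item deleted) = (6/5)·(1 − 8.803/14.681) = 0.480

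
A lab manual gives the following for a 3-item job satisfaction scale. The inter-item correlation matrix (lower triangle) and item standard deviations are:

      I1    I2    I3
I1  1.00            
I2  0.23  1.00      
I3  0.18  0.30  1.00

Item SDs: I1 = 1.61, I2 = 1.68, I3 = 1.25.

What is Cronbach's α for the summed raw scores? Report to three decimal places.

Σσ²ᵢ = 1.61² + 1.68² + 1.25² = 6.9770
Covariances σ_ij = r_ij · s_i · s_j:
  σ(I1,I2) = 0.23 × 1.61 × 1.68 = 0.6221
  σ(I1,I3) = 0.18 × 1.61 × 1.25 = 0.3623
  σ(I2,I3) = 0.30 × 1.68 × 1.25 = 0.6300
σ²_T = Σσ²ᵢ + 2·Σσ_ij = 6.9770 + 2 × 1.6144 = 10.2058
α = (3/2)·(1 − 6.9770/10.2058) = 0.475

Cronbach's α = 0.475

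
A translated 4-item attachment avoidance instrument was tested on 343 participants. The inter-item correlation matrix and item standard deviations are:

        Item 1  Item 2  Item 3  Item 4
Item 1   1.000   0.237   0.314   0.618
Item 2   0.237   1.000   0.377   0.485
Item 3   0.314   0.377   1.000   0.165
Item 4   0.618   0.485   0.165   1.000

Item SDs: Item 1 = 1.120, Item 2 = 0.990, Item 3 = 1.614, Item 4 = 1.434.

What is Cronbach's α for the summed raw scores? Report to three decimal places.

α = 0.671

Σσ²ᵢ = 1.120² + 0.990² + 1.614² + 1.434² = 6.8959
Covariances σ_ij = r_ij · s_i · s_j:
  σ(Item 1,Item 2) = 0.237 × 1.120 × 0.990 = 0.2628
  σ(Item 1,Item 3) = 0.314 × 1.120 × 1.614 = 0.5676
  σ(Item 1,Item 4) = 0.618 × 1.120 × 1.434 = 0.9926
  σ(Item 2,Item 3) = 0.377 × 0.990 × 1.614 = 0.6024
  σ(Item 2,Item 4) = 0.485 × 0.990 × 1.434 = 0.6885
  σ(Item 3,Item 4) = 0.165 × 1.614 × 1.434 = 0.3819
σ²_T = Σσ²ᵢ + 2·Σσ_ij = 6.8959 + 2 × 3.4958 = 13.8875
α = (4/3)·(1 − 6.8959/13.8875) = 0.671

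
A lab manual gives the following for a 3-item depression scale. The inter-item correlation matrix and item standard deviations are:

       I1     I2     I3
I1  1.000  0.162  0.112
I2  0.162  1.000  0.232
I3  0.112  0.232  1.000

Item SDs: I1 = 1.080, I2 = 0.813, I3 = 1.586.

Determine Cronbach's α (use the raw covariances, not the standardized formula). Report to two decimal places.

Σσ²ᵢ = 1.080² + 0.813² + 1.586² = 4.3428
Covariances σ_ij = r_ij · s_i · s_j:
  σ(I1,I2) = 0.162 × 1.080 × 0.813 = 0.1422
  σ(I1,I3) = 0.112 × 1.080 × 1.586 = 0.1918
  σ(I2,I3) = 0.232 × 0.813 × 1.586 = 0.2991
σ²_T = Σσ²ᵢ + 2·Σσ_ij = 4.3428 + 2 × 0.6331 = 5.6090
α = (3/2)·(1 − 4.3428/5.6090) = 0.34

α = 0.34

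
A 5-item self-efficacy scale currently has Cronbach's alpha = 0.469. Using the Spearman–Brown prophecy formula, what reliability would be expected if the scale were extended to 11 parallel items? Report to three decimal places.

predicted reliability = 0.660

Length factor m = 11/5 = 2.2000
α' = m·α / (1 + (m−1)·α)
   = 11/5 × 0.469 / (1 + (11/5 − 1) × 0.469)
   = 1.0318 / 1.5628 = 0.660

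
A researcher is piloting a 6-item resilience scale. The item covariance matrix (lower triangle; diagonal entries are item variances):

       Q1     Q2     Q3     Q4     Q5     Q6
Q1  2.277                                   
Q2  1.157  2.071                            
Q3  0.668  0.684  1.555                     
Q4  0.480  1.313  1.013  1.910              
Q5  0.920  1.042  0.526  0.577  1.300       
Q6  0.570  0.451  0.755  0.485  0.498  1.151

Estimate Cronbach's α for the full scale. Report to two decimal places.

sum of item variances = 2.277 + 2.071 + 1.555 + 1.910 + 1.300 + 1.151 = 10.264
Σ_{i<j} σ_ij = 11.139
σ²_T = 10.264 + 2 × 11.139 = 32.542
α = (k/(k−1))·(1 − sum of item variances/σ²_T) = (6/5)·(1 − 10.264/32.542) = 0.82

α = 0.82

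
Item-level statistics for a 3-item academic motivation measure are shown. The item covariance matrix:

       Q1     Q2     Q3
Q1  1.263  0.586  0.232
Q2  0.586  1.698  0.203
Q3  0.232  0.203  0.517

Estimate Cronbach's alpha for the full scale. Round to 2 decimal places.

Σσᵢ² = 1.263 + 1.698 + 0.517 = 3.478
Sum of the distinct covariances = 1.021
Var(T) = 3.478 + 2 × 1.021 = 5.520
α = (k/(k−1))·(1 − Σσᵢ²/Var(T)) = (3/2)·(1 − 3.478/5.520) = 0.55

Cronbach's alpha = 0.55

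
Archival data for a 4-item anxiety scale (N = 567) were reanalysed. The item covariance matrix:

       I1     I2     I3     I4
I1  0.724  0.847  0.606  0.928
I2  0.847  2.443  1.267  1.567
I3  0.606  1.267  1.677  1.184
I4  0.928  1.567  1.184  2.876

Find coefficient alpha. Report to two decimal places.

α = 0.83

sum of item variances = 0.724 + 2.443 + 1.677 + 2.876 = 7.720
Σ_{i<j} σ_ij = 6.399
total variance = 7.720 + 2 × 6.399 = 20.518
α = (k/(k−1))·(1 − sum of item variances/total variance) = (4/3)·(1 − 7.720/20.518) = 0.83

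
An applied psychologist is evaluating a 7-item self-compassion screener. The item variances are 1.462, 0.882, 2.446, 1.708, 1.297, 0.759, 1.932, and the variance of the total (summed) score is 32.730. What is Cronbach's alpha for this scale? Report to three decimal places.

Cronbach's alpha = 0.793

sum of item variances = 1.462 + 0.882 + 2.446 + 1.708 + 1.297 + 0.759 + 1.932 = 10.486
α = (k/(k−1))·(1 − sum of item variances/Var(T)) = (7/6)·(1 − 10.486/32.730) = 0.793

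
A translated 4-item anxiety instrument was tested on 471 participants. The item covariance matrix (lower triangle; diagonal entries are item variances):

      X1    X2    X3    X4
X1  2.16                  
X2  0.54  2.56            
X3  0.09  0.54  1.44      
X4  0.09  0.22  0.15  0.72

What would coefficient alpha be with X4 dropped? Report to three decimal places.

α = 0.413

Remaining items: X1, X2, X3 (k = 3).
Σσ²ᵢ = 2.16 + 2.56 + 1.44 = 6.16
total variance = 6.16 + 2 × 1.17 = 8.50
α (item deleted) = (3/2)·(1 − 6.16/8.50) = 0.413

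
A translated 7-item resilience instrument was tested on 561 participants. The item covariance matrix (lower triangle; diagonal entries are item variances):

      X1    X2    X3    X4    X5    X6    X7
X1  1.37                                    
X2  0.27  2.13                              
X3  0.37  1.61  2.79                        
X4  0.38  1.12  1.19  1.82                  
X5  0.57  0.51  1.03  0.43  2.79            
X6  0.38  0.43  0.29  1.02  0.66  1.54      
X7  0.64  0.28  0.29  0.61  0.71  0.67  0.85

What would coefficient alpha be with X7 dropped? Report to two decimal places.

coefficient alpha = 0.75

Remaining items: X1, X2, X3, X4, X5, X6 (k = 6).
ΣVar(i) = 1.37 + 2.13 + 2.79 + 1.82 + 2.79 + 1.54 = 12.44
σ²_T = 12.44 + 2 × 10.26 = 32.96
α (item deleted) = (6/5)·(1 − 12.44/32.96) = 0.75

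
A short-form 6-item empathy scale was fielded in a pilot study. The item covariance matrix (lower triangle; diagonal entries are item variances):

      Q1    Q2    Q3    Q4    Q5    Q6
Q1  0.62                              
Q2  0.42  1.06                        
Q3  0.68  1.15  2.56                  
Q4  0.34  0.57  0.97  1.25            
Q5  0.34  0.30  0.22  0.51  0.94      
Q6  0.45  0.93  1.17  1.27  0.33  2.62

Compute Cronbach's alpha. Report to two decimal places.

α = 0.82

ΣVar(i) = 0.62 + 1.06 + 2.56 + 1.25 + 0.94 + 2.62 = 9.05
Σ_{i<j} σ_ij = 9.65
σ²_T = 9.05 + 2 × 9.65 = 28.35
α = (k/(k−1))·(1 − ΣVar(i)/σ²_T) = (6/5)·(1 − 9.05/28.35) = 0.82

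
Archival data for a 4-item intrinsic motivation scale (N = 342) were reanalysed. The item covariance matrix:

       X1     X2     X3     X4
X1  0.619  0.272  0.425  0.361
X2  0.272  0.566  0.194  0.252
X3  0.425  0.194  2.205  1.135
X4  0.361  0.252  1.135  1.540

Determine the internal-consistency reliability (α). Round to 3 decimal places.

Σσᵢ² = 0.619 + 0.566 + 2.205 + 1.540 = 4.930
Sum of off-diagonal covariances = 2.639
σ²_T = 4.930 + 2 × 2.639 = 10.208
α = (k/(k−1))·(1 − Σσᵢ²/σ²_T) = (4/3)·(1 − 4.930/10.208) = 0.689

α = 0.689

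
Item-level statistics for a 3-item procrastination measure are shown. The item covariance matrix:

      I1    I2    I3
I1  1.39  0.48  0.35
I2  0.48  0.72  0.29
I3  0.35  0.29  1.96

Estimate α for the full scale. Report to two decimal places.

Σσ²ᵢ = 1.39 + 0.72 + 1.96 = 4.07
Sum of the distinct covariances = 1.12
σ²_total = 4.07 + 2 × 1.12 = 6.31
α = (k/(k−1))·(1 − Σσ²ᵢ/σ²_total) = (3/2)·(1 − 4.07/6.31) = 0.53

α = 0.53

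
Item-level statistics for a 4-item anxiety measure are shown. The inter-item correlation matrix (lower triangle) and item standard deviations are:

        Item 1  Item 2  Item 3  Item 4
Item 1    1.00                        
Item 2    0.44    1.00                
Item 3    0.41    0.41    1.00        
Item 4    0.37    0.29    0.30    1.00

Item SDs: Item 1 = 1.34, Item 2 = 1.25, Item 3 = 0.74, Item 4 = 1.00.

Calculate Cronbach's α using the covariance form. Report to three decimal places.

Cronbach's α = 0.686

Σσ²ᵢ = 1.34² + 1.25² + 0.74² + 1.00² = 4.9057
Covariances σ_ij = r_ij · s_i · s_j:
  σ(Item 1,Item 2) = 0.44 × 1.34 × 1.25 = 0.7370
  σ(Item 1,Item 3) = 0.41 × 1.34 × 0.74 = 0.4066
  σ(Item 1,Item 4) = 0.37 × 1.34 × 1.00 = 0.4958
  σ(Item 2,Item 3) = 0.41 × 1.25 × 0.74 = 0.3792
  σ(Item 2,Item 4) = 0.29 × 1.25 × 1.00 = 0.3625
  σ(Item 3,Item 4) = 0.30 × 0.74 × 1.00 = 0.2220
σ²_T = Σσ²ᵢ + 2·Σσ_ij = 4.9057 + 2 × 2.6031 = 10.1119
α = (4/3)·(1 − 4.9057/10.1119) = 0.686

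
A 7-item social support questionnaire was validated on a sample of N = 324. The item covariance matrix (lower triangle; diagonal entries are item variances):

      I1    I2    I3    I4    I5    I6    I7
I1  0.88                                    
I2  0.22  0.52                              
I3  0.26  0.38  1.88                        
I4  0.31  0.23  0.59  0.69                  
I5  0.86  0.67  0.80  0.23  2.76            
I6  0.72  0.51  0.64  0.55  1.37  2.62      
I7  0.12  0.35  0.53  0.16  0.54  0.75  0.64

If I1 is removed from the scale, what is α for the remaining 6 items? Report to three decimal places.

Remaining items: I2, I3, I4, I5, I6, I7 (k = 6).
sum of item variances = 0.52 + 1.88 + 0.69 + 2.76 + 2.62 + 0.64 = 9.11
total variance = 9.11 + 2 × 8.30 = 25.71
α (item deleted) = (6/5)·(1 − 9.11/25.71) = 0.775

α = 0.775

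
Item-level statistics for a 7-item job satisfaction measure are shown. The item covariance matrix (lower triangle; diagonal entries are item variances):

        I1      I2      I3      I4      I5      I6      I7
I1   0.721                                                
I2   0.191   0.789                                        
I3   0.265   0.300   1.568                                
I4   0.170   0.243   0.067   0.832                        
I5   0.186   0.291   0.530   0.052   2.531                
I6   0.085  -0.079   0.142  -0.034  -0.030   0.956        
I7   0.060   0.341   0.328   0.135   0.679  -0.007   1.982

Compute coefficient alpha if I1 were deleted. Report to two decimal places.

α = 0.49

Remaining items: I2, I3, I4, I5, I6, I7 (k = 6).
ΣVar(i) = 0.789 + 1.568 + 0.832 + 2.531 + 0.956 + 1.982 = 8.658
total variance = 8.658 + 2 × 2.958 = 14.574
α (item deleted) = (6/5)·(1 − 8.658/14.574) = 0.49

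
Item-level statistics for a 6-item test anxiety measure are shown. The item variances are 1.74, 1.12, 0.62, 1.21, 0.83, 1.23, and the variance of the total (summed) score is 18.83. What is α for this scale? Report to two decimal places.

sum of item variances = 1.74 + 1.12 + 0.62 + 1.21 + 0.83 + 1.23 = 6.75
α = (k/(k−1))·(1 − sum of item variances/Var(T)) = (6/5)·(1 − 6.75/18.83) = 0.77

α = 0.77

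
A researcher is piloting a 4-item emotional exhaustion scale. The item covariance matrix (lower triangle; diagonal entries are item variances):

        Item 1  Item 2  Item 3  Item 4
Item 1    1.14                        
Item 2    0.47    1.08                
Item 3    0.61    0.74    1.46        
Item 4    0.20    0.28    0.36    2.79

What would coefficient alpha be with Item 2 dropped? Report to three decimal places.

coefficient alpha = 0.454

Remaining items: Item 1, Item 3, Item 4 (k = 3).
sum of item variances = 1.14 + 1.46 + 2.79 = 5.39
Var(T) = 5.39 + 2 × 1.17 = 7.73
α (item deleted) = (3/2)·(1 − 5.39/7.73) = 0.454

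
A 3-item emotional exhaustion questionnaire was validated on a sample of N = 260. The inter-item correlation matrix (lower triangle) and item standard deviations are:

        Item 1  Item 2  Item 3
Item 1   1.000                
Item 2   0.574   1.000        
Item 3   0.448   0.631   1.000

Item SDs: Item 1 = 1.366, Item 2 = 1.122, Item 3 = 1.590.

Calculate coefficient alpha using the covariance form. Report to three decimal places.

Σσ²ᵢ = 1.366² + 1.122² + 1.590² = 5.6529
Covariances σ_ij = r_ij · s_i · s_j:
  σ(Item 1,Item 2) = 0.574 × 1.366 × 1.122 = 0.8797
  σ(Item 1,Item 3) = 0.448 × 1.366 × 1.590 = 0.9730
  σ(Item 2,Item 3) = 0.631 × 1.122 × 1.590 = 1.1257
σ²_T = Σσ²ᵢ + 2·Σσ_ij = 5.6529 + 2 × 2.9784 = 11.6097
α = (3/2)·(1 − 5.6529/11.6097) = 0.770

α = 0.770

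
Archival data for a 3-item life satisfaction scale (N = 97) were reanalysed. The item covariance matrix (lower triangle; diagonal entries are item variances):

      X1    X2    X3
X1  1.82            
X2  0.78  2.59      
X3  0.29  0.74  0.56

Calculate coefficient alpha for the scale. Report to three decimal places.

α = 0.632

sum of item variances = 1.82 + 2.59 + 0.56 = 4.97
Σ_{i<j} σ_ij = 1.81
σ²_T = 4.97 + 2 × 1.81 = 8.59
α = (k/(k−1))·(1 − sum of item variances/σ²_T) = (3/2)·(1 − 4.97/8.59) = 0.632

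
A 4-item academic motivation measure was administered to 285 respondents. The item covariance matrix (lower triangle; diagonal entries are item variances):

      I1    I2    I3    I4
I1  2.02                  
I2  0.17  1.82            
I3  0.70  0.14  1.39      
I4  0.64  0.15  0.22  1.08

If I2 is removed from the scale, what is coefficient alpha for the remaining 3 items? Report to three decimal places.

Remaining items: I1, I3, I4 (k = 3).
Σσᵢ² = 2.02 + 1.39 + 1.08 = 4.49
σ²_T = 4.49 + 2 × 1.56 = 7.61
α (item deleted) = (3/2)·(1 − 4.49/7.61) = 0.615

coefficient alpha = 0.615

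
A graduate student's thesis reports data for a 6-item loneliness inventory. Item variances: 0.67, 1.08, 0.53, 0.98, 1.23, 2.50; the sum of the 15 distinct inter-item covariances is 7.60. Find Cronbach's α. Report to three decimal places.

α = 0.822

ΣVar(i) = 0.67 + 1.08 + 0.53 + 0.98 + 1.23 + 2.50 = 6.99
Sum of distinct covariances = 7.60
σ²_T = ΣVar(i) + 2·Σcov = 6.99 + 2 × 7.60 = 22.19
α = (6/5)·(1 − 6.99/22.19) = 0.822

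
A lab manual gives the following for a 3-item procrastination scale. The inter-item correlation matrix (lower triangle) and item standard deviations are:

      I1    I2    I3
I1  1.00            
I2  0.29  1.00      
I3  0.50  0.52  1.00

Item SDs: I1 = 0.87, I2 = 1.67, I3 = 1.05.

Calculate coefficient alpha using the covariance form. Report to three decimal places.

Σσ²ᵢ = 0.87² + 1.67² + 1.05² = 4.6483
Covariances σ_ij = r_ij · s_i · s_j:
  σ(I1,I2) = 0.29 × 0.87 × 1.67 = 0.4213
  σ(I1,I3) = 0.50 × 0.87 × 1.05 = 0.4567
  σ(I2,I3) = 0.52 × 1.67 × 1.05 = 0.9118
σ²_T = Σσ²ᵢ + 2·Σσ_ij = 4.6483 + 2 × 1.7898 = 8.2279
α = (3/2)·(1 − 4.6483/8.2279) = 0.653

coefficient alpha = 0.653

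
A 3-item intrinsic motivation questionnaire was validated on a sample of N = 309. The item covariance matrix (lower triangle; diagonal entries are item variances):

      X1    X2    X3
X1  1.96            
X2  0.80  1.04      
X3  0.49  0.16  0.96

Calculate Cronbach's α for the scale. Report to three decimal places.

Cronbach's α = 0.634

Σσ²ᵢ = 1.96 + 1.04 + 0.96 = 3.96
Sum of off-diagonal covariances = 1.45
σ²_T = 3.96 + 2 × 1.45 = 6.86
α = (k/(k−1))·(1 − Σσ²ᵢ/σ²_T) = (3/2)·(1 − 3.96/6.86) = 0.634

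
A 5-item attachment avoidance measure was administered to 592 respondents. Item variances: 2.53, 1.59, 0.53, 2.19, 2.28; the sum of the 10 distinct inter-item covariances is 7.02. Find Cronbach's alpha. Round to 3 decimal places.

ΣVar(i) = 2.53 + 1.59 + 0.53 + 2.19 + 2.28 = 9.12
Sum of distinct covariances = 7.02
Var(T) = ΣVar(i) + 2·Σcov = 9.12 + 2 × 7.02 = 23.16
α = (5/4)·(1 − 9.12/23.16) = 0.758

Cronbach's alpha = 0.758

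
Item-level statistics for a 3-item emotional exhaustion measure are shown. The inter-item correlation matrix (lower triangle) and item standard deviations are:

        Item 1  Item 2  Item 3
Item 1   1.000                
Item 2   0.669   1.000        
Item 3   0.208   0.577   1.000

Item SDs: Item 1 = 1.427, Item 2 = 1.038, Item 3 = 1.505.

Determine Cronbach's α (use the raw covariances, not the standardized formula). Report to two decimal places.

Cronbach's α = 0.70

Σσ²ᵢ = 1.427² + 1.038² + 1.505² = 5.3788
Covariances σ_ij = r_ij · s_i · s_j:
  σ(Item 1,Item 2) = 0.669 × 1.427 × 1.038 = 0.9909
  σ(Item 1,Item 3) = 0.208 × 1.427 × 1.505 = 0.4467
  σ(Item 2,Item 3) = 0.577 × 1.038 × 1.505 = 0.9014
σ²_T = Σσ²ᵢ + 2·Σσ_ij = 5.3788 + 2 × 2.3390 = 10.0568
α = (3/2)·(1 − 5.3788/10.0568) = 0.70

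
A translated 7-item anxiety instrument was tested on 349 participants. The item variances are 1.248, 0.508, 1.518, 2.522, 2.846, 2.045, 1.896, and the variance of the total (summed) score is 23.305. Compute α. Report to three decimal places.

α = 0.537

Σσ²ᵢ = 1.248 + 0.508 + 1.518 + 2.522 + 2.846 + 2.045 + 1.896 = 12.583
α = (k/(k−1))·(1 − Σσ²ᵢ/total variance) = (7/6)·(1 − 12.583/23.305) = 0.537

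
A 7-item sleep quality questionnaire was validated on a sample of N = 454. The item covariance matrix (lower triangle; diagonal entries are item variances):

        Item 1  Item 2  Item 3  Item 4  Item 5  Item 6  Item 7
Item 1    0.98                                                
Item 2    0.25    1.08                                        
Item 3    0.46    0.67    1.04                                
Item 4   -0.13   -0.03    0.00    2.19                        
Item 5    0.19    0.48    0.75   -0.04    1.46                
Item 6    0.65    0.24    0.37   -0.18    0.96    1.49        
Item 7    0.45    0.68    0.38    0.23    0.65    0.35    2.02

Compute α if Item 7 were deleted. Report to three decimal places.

α = 0.636

Remaining items: Item 1, Item 2, Item 3, Item 4, Item 5, Item 6 (k = 6).
Σσᵢ² = 0.98 + 1.08 + 1.04 + 2.19 + 1.46 + 1.49 = 8.24
σ²_T = 8.24 + 2 × 4.64 = 17.52
α (item deleted) = (6/5)·(1 − 8.24/17.52) = 0.636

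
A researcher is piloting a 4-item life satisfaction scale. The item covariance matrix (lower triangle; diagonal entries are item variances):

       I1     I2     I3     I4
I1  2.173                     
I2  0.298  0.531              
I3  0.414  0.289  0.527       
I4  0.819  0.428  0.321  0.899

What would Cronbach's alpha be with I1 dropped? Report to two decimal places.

Cronbach's alpha = 0.77

Remaining items: I2, I3, I4 (k = 3).
Σσ²ᵢ = 0.531 + 0.527 + 0.899 = 1.957
total variance = 1.957 + 2 × 1.038 = 4.033
α (item deleted) = (3/2)·(1 − 1.957/4.033) = 0.77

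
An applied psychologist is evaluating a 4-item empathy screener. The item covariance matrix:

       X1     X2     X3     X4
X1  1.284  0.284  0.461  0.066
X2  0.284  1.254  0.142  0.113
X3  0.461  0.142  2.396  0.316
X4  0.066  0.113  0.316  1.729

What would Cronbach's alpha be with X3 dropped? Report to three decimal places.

Remaining items: X1, X2, X4 (k = 3).
Σσᵢ² = 1.284 + 1.254 + 1.729 = 4.267
σ²_total = 4.267 + 2 × 0.463 = 5.193
α (item deleted) = (3/2)·(1 − 4.267/5.193) = 0.267

α = 0.267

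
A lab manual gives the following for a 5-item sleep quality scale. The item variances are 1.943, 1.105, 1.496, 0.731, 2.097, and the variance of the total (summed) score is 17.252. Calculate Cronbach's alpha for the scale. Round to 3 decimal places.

Σσ²ᵢ = 1.943 + 1.105 + 1.496 + 0.731 + 2.097 = 7.372
α = (k/(k−1))·(1 − Σσ²ᵢ/Var(T)) = (5/4)·(1 − 7.372/17.252) = 0.716

Cronbach's alpha = 0.716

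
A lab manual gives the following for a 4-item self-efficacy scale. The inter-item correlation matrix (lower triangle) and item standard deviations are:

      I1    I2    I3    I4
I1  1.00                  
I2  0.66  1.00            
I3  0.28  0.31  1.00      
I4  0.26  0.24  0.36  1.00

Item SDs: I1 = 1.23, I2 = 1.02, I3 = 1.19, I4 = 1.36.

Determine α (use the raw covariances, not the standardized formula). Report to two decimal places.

Σσ²ᵢ = 1.23² + 1.02² + 1.19² + 1.36² = 5.8190
Covariances σ_ij = r_ij · s_i · s_j:
  σ(I1,I2) = 0.66 × 1.23 × 1.02 = 0.8280
  σ(I1,I3) = 0.28 × 1.23 × 1.19 = 0.4098
  σ(I1,I4) = 0.26 × 1.23 × 1.36 = 0.4349
  σ(I2,I3) = 0.31 × 1.02 × 1.19 = 0.3763
  σ(I2,I4) = 0.24 × 1.02 × 1.36 = 0.3329
  σ(I3,I4) = 0.36 × 1.19 × 1.36 = 0.5826
σ²_T = Σσ²ᵢ + 2·Σσ_ij = 5.8190 + 2 × 2.9645 = 11.7480
α = (4/3)·(1 − 5.8190/11.7480) = 0.67

α = 0.67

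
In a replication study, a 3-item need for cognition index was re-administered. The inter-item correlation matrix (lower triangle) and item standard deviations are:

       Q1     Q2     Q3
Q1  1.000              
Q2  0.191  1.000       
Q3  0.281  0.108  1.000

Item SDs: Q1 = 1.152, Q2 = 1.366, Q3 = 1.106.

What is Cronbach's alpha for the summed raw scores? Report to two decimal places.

Σσ²ᵢ = 1.152² + 1.366² + 1.106² = 4.4163
Covariances σ_ij = r_ij · s_i · s_j:
  σ(Q1,Q2) = 0.191 × 1.152 × 1.366 = 0.3006
  σ(Q1,Q3) = 0.281 × 1.152 × 1.106 = 0.3580
  σ(Q2,Q3) = 0.108 × 1.366 × 1.106 = 0.1632
σ²_T = Σσ²ᵢ + 2·Σσ_ij = 4.4163 + 2 × 0.8218 = 6.0599
α = (3/2)·(1 − 4.4163/6.0599) = 0.41

Cronbach's alpha = 0.41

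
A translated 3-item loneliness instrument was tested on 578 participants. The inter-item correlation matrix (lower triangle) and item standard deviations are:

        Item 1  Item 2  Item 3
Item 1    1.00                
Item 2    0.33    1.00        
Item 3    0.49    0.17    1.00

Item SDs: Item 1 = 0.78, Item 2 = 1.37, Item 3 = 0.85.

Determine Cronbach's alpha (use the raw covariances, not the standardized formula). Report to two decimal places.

α = 0.53

Σσ²ᵢ = 0.78² + 1.37² + 0.85² = 3.2078
Covariances σ_ij = r_ij · s_i · s_j:
  σ(Item 1,Item 2) = 0.33 × 0.78 × 1.37 = 0.3526
  σ(Item 1,Item 3) = 0.49 × 0.78 × 0.85 = 0.3249
  σ(Item 2,Item 3) = 0.17 × 1.37 × 0.85 = 0.1980
σ²_T = Σσ²ᵢ + 2·Σσ_ij = 3.2078 + 2 × 0.8755 = 4.9588
α = (3/2)·(1 − 3.2078/4.9588) = 0.53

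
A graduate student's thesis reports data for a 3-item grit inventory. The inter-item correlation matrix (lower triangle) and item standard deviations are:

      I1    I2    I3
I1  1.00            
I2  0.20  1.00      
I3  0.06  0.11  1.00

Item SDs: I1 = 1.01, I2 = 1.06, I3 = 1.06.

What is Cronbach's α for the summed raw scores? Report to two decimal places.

Σσ²ᵢ = 1.01² + 1.06² + 1.06² = 3.2673
Covariances σ_ij = r_ij · s_i · s_j:
  σ(I1,I2) = 0.20 × 1.01 × 1.06 = 0.2141
  σ(I1,I3) = 0.06 × 1.01 × 1.06 = 0.0642
  σ(I2,I3) = 0.11 × 1.06 × 1.06 = 0.1236
σ²_T = Σσ²ᵢ + 2·Σσ_ij = 3.2673 + 2 × 0.4019 = 4.0711
α = (3/2)·(1 − 3.2673/4.0711) = 0.30

Cronbach's α = 0.30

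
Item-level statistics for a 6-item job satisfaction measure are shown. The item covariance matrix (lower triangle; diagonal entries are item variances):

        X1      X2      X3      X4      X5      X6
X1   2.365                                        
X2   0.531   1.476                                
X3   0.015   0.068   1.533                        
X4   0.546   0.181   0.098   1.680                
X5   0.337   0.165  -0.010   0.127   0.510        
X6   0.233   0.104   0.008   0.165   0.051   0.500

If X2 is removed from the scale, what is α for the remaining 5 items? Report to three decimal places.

Remaining items: X1, X3, X4, X5, X6 (k = 5).
Σσᵢ² = 2.365 + 1.533 + 1.680 + 0.510 + 0.500 = 6.588
Var(T) = 6.588 + 2 × 1.570 = 9.728
α (item deleted) = (5/4)·(1 − 6.588/9.728) = 0.403

α = 0.403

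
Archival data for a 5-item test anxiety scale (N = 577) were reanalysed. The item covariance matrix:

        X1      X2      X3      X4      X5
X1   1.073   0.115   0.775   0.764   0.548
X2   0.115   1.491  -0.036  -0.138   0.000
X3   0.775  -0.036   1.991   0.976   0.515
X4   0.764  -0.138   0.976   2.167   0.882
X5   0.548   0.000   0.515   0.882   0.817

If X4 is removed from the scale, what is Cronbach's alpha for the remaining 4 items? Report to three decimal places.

Remaining items: X1, X2, X3, X5 (k = 4).
ΣVar(i) = 1.073 + 1.491 + 1.991 + 0.817 = 5.372
σ²_T = 5.372 + 2 × 1.917 = 9.206
α (item deleted) = (4/3)·(1 − 5.372/9.206) = 0.555

Cronbach's alpha = 0.555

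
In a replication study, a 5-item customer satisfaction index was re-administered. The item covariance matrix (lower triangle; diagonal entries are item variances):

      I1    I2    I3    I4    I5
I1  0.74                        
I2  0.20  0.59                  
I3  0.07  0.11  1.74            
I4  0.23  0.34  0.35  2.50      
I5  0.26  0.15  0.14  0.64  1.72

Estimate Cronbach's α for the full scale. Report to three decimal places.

α = 0.507

sum of item variances = 0.74 + 0.59 + 1.74 + 2.50 + 1.72 = 7.29
Sum of off-diagonal covariances = 2.49
σ²_T = 7.29 + 2 × 2.49 = 12.27
α = (k/(k−1))·(1 − sum of item variances/σ²_T) = (5/4)·(1 − 7.29/12.27) = 0.507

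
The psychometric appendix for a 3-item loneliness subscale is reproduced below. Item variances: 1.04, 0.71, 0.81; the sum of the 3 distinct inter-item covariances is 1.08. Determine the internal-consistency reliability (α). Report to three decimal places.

α = 0.686

Σσᵢ² = 1.04 + 0.71 + 0.81 = 2.56
Sum of distinct covariances = 1.08
σ²_T = Σσᵢ² + 2·Σcov = 2.56 + 2 × 1.08 = 4.72
α = (3/2)·(1 − 2.56/4.72) = 0.686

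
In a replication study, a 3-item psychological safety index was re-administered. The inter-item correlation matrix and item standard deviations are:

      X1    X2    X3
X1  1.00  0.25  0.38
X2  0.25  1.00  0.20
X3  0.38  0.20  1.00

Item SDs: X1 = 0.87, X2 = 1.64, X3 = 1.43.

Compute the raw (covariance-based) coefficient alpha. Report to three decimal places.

coefficient alpha = 0.482

Σσ²ᵢ = 0.87² + 1.64² + 1.43² = 5.4914
Covariances σ_ij = r_ij · s_i · s_j:
  σ(X1,X2) = 0.25 × 0.87 × 1.64 = 0.3567
  σ(X1,X3) = 0.38 × 0.87 × 1.43 = 0.4728
  σ(X2,X3) = 0.20 × 1.64 × 1.43 = 0.4690
σ²_T = Σσ²ᵢ + 2·Σσ_ij = 5.4914 + 2 × 1.2985 = 8.0884
α = (3/2)·(1 − 5.4914/8.0884) = 0.482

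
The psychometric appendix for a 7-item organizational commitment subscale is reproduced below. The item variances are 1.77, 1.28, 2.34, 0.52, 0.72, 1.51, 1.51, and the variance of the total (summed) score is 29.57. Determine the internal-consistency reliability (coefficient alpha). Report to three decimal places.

Σσᵢ² = 1.77 + 1.28 + 2.34 + 0.52 + 0.72 + 1.51 + 1.51 = 9.65
α = (k/(k−1))·(1 − Σσᵢ²/total variance) = (7/6)·(1 − 9.65/29.57) = 0.786

coefficient alpha = 0.786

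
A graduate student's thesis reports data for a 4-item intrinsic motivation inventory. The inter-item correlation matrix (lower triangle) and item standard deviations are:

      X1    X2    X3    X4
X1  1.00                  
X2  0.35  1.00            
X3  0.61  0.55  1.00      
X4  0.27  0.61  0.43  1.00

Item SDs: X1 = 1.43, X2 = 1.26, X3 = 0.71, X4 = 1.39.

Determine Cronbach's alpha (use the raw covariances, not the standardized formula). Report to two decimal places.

Cronbach's alpha = 0.74

Σσ²ᵢ = 1.43² + 1.26² + 0.71² + 1.39² = 6.0687
Covariances σ_ij = r_ij · s_i · s_j:
  σ(X1,X2) = 0.35 × 1.43 × 1.26 = 0.6306
  σ(X1,X3) = 0.61 × 1.43 × 0.71 = 0.6193
  σ(X1,X4) = 0.27 × 1.43 × 1.39 = 0.5367
  σ(X2,X3) = 0.55 × 1.26 × 0.71 = 0.4920
  σ(X2,X4) = 0.61 × 1.26 × 1.39 = 1.0684
  σ(X3,X4) = 0.43 × 0.71 × 1.39 = 0.4244
σ²_T = Σσ²ᵢ + 2·Σσ_ij = 6.0687 + 2 × 3.7714 = 13.6115
α = (4/3)·(1 − 6.0687/13.6115) = 0.74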